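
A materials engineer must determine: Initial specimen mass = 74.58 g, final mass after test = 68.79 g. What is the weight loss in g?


Weight loss = initial − final
WL = 74.58 − 68.79 = 5.79 g

5.79 g


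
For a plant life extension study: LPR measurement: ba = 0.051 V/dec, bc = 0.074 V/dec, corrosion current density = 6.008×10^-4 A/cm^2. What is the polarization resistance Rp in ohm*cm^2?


Apply the Stern-Geary equation: Rp = ba*bc / (2.303*icorr*(ba+bc))
ba*bc = 0.051*0.074 = 0.003774
ba+bc = 0.125; 2.303*icorr*(ba+bc) = 2.303*6.008×10^-4*0.125 = 1.729553×10^-4
Rp = 0.003774 / 1.729553×10^-4 = 21.8 ohm*cm^2

21.8 ohm*cm^2


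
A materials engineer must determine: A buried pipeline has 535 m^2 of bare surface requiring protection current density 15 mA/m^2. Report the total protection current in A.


I = area * current density, then convert mA → A (÷1000)
I = 535 * 15 / 1000 = 8.03 A

8.03 A


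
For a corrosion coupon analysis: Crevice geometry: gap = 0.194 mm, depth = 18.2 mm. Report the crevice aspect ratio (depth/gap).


Aspect ratio = depth / gap
Ratio = 18.2 / 0.194 = 93.8

93.8


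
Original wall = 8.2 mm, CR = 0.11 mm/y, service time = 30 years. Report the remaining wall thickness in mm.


Remaining wall = original − CR × time
t = 8.2 − 0.11*30 = 8.2 − 3.3 = 4.9 mm

4.9 mm


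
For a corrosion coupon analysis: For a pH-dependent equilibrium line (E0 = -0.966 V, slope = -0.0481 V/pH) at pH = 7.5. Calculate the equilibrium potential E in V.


Apply the Pourbaix line equation: E = E0 + slope*pH
E = -0.966 + (-0.0481)*7.5 = -0.966 + (-0.36075) = -1.32675 V
Rounded to 3 decimal places: E = -1.327 V

-1.327 V


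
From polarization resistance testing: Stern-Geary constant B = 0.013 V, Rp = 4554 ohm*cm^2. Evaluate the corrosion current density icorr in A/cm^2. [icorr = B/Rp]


Apply the Stern-Geary relation: icorr = B / Rp
icorr = 0.013 / 4554 = 2.855×10^-6 A/cm^2

2.855×10^-6 A/cm^2


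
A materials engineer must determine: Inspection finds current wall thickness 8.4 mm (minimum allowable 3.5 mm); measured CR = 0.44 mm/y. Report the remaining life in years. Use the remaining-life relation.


Apply the remaining-life relation: RL = (t_current − t_min) / CR
RL = (8.4 − 3.5) / 0.44 = 4.9 / 0.44 = 11.1 years

11.1 years


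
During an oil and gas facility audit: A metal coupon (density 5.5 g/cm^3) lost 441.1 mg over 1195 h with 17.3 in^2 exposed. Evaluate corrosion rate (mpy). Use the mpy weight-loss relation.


Apply the mpy weight-loss relation: CR = 534 * W / (D * A * T)
Numerator: 534 * 441.1 = 235547.4
Denominator: 5.5 * 17.3 * 1195 = 113704.25
CR = 235547.4 / 113704.25 = 2.0716 mpy

2.0716 mpy


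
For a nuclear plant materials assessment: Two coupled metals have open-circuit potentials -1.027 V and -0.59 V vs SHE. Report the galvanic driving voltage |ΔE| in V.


Driving voltage is the absolute potential difference.
|ΔE| = |-1.027 − (-0.59)| = 0.437 V

0.437 V


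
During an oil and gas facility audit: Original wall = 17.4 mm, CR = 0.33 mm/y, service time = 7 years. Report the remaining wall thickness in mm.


Remaining wall = original − CR × time
t = 17.4 − 0.33*7 = 17.4 − 2.31 = 15.09 mm

15.09 mm


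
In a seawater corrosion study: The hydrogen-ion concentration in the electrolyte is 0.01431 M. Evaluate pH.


pH = −log10[H+]
pH = −log10(0.01431) = 1.84

1.84


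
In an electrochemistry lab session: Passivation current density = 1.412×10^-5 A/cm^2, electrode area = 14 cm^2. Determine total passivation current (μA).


I = i_pass * A, then convert A → μA (×10^6)
I = 1.412×10^-5 * 14 * 10^6 = 197.68 μA

197.68 μA


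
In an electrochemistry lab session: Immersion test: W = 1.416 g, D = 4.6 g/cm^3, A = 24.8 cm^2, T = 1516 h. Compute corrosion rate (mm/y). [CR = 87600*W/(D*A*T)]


Apply the mm/y weight-loss relation: CR = 87600 * W / (D * A * T)
Numerator: 87600 * 1.416 = 124041.6
Denominator: 4.6 * 24.8 * 1516 = 172945.28
CR = 124041.6 / 172945.28 = 0.71723 mm/y

0.71723 mm/y


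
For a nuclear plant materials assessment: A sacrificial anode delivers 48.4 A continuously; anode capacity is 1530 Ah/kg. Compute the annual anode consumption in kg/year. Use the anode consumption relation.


Annual consumption = current * hours per year / capacity
Rate = 48.4 * 8760 / 1530 = 277.1 kg/year

277.1 kg/year


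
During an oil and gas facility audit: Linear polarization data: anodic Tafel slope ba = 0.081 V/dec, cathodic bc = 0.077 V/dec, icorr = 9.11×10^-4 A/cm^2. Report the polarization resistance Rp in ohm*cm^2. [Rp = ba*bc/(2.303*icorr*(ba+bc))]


Apply the Stern-Geary equation: Rp = ba*bc / (2.303*icorr*(ba+bc))
ba*bc = 0.081*0.077 = 0.006237
ba+bc = 0.158; 2.303*icorr*(ba+bc) = 2.303*9.11×10^-4*0.158 = 3.3148921×10^-4
Rp = 0.006237 / 3.3148921×10^-4 = 18.82 ohm*cm^2

18.82 ohm*cm^2


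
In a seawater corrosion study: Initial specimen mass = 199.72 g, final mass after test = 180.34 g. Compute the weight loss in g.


Weight loss = initial − final
WL = 199.72 − 180.34 = 19.38 g

19.38 g


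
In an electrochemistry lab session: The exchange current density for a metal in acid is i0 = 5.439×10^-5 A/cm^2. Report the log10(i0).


i0 = 5.439×10^-5 A/cm^2
log10(i0) = -4.264

-4.264


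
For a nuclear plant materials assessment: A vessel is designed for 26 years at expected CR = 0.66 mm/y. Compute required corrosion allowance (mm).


Corrosion allowance = CR × design life
CA = 0.66 * 26 = 17.16 mm

17.16 mm


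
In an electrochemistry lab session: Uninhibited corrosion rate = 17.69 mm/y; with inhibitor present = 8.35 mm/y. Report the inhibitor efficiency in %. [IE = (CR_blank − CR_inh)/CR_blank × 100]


Apply the inhibitor-efficiency definition: IE = (CR_blank − CR_inh)/CR_blank × 100
IE = (17.69 − 8.35) / 17.69 × 100
IE = 9.34 / 17.69 × 100 = 52.8 %

52.8 %


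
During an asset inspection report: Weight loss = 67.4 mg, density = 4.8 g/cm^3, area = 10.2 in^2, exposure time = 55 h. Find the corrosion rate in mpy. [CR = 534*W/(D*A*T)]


Apply the mpy weight-loss relation: CR = 534 * W / (D * A * T)
Numerator: 534 * 67.4 = 35991.6
Denominator: 4.8 * 10.2 * 55 = 2692.8
CR = 35991.6 / 2692.8 = 13.36586 mpy

13.36586 mpy


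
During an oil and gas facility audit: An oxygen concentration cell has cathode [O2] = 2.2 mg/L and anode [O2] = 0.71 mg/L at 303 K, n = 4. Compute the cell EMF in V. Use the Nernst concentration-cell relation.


Apply the Nernst concentration-cell relation: E = (RT/nF)*ln(C_cathode/C_anode)
RT/nF = 8.314*303/(4*96485) = 0.00652729 V
ln(2.2/0.71) = 1.13095
E = 0.00652729 * 1.13095 = 0.00738 V

0.00738 V


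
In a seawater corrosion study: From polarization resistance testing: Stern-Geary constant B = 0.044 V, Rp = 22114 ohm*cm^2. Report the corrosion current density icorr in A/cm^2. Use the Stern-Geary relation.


Apply the Stern-Geary relation: icorr = B / Rp
icorr = 0.044 / 22114 = 1.99×10^-6 A/cm^2

1.99×10^-6 A/cm^2


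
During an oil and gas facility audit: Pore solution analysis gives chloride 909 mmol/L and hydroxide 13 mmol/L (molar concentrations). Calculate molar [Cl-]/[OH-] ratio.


Threshold parameter = [Cl-] / [OH-] (molar basis; both in mmol/L, so units cancel)
Ratio = 909 / 13 = 69.92

69.92


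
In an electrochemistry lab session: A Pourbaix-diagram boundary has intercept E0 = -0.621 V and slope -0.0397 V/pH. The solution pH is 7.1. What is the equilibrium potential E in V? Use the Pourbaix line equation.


Apply the Pourbaix line equation: E = E0 + slope*pH
E = -0.621 + (-0.0397)*7.1 = -0.621 + (-0.28187) = -0.90287 V
Rounded to 4 decimal places: E = -0.9029 V

-0.9029 V


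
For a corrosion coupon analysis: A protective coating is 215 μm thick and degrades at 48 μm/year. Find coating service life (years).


Service life = thickness / degradation rate
Life = 215 / 48 = 4.5 years

4.5 years


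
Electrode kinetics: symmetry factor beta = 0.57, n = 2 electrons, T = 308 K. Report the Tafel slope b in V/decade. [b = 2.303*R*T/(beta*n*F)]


Apply the Tafel slope relation: b = 2.303*R*T/(beta*n*F)
Numerator: 2.303 * 8.314 * 308 = 5897.32
Denominator: 0.57 * 2 * 96485 = 109992.9
b = 5897.32 / 109992.9 = 0.054 V/decade

0.054 V/decade


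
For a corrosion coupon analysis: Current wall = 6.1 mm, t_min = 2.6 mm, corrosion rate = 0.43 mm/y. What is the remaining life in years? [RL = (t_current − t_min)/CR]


Apply the remaining-life relation: RL = (t_current − t_min) / CR
RL = (6.1 − 2.6) / 0.43 = 3.5 / 0.43 = 8.1 years

8.1 years


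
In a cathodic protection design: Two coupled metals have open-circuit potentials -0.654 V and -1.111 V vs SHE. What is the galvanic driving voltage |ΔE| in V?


Driving voltage is the absolute potential difference.
|ΔE| = |-0.654 − (-1.111)| = 0.457 V

0.457 V


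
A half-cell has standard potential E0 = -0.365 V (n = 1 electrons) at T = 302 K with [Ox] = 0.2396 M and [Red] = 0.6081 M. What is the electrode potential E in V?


Apply the Nernst equation: E = E0 + (RT/nF)*ln([Ox]/[Red])
Step 1: RT/nF = 8.314*302/(1*96485) = 0.02602299 V
Step 2: [Ox]/[Red] = 0.2396/0.6081 = 0.394014
Step 3: ln(0.394014) = -0.931369
Step 4: correction = 0.02602299 * -0.931369 = -0.024 V
E = -0.365 + -0.024 = -0.389 V

-0.389 V


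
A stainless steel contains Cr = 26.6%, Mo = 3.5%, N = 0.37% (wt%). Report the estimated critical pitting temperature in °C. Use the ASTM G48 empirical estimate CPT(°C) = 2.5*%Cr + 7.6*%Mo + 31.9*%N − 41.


Apply the ASTM G48 empirical CPT estimate: CPT(°C) = 2.5*%Cr + 7.6*%Mo + 31.9*%N − 41
2.5*26.6 = 66.5; 7.6*3.5 = 26.6; 31.9*0.37 = 11.803
CPT = 66.5 + 26.6 + 11.803 − 41 = 63.903 °C
Rounded to 0.1 °C: CPT ≈ 63.9 °C

63.9 °C


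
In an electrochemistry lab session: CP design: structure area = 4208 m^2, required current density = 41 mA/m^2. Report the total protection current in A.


I = area * current density, then convert mA → A (÷1000)
I = 4208 * 41 / 1000 = 172.53 A

172.53 A


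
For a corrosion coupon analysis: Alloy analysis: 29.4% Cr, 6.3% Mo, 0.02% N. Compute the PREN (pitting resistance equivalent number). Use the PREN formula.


Apply the PREN formula: PREN = Cr + 3.3*Mo + 16*N
PREN = 29.4 + 3.3*6.3 + 16*0.02
PREN = 29.4 + 20.79 + 0.32 = 50.51

50.51


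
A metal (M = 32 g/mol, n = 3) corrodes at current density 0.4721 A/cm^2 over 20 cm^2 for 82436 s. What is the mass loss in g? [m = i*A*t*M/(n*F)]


Apply Faraday's law: m = i*A*t*M / (n*F)
Total charge passed Q = i*A*t = 0.4721*20*82436 = 778360.712 C
m = Q*M/(n*F) = 778360.712*32/(3*96485) = 86.04979 g

86.04979 g


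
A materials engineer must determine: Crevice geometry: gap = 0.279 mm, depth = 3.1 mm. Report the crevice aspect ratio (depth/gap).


Aspect ratio = depth / gap
Ratio = 3.1 / 0.279 = 11.1

11.1


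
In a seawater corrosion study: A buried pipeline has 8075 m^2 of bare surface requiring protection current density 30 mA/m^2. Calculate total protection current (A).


I = area * current density, then convert mA → A (÷1000)
I = 8075 * 30 / 1000 = 242.25 A

242.25 A


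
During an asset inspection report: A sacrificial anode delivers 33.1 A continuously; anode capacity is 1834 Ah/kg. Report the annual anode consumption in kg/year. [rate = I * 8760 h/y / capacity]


Annual consumption = current * hours per year / capacity
Rate = 33.1 * 8760 / 1834 = 158.1 kg/year

158.1 kg/year


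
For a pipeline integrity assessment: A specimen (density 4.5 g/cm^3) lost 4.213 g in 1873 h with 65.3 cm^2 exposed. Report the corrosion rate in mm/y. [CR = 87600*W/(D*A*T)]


Apply the mm/y weight-loss relation: CR = 87600 * W / (D * A * T)
Numerator: 87600 * 4.213 = 369058.8
Denominator: 4.5 * 65.3 * 1873 = 550381.05
CR = 369058.8 / 550381.05 = 0.670551 mm/y

0.670551 mm/y


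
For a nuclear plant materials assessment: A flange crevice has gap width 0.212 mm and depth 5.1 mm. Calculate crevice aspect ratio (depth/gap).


Aspect ratio = depth / gap
Ratio = 5.1 / 0.212 = 24.1

24.1


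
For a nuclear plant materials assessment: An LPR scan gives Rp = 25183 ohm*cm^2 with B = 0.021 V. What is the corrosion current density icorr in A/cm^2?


Apply the Stern-Geary relation: icorr = B / Rp
icorr = 0.021 / 25183 = 8.339×10^-7 A/cm^2

8.339×10^-7 A/cm^2


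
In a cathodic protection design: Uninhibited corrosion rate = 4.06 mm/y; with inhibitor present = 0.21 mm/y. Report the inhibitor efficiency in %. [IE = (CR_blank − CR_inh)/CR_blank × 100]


Apply the inhibitor-efficiency definition: IE = (CR_blank − CR_inh)/CR_blank × 100
IE = (4.06 − 0.21) / 4.06 × 100
IE = 3.85 / 4.06 × 100 = 94.8 %

94.8 %


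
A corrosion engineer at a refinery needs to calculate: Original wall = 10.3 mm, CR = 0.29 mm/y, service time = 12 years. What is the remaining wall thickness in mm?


Remaining wall = original − CR × time
t = 10.3 − 0.29*12 = 10.3 − 3.48 = 6.82 mm

6.82 mm


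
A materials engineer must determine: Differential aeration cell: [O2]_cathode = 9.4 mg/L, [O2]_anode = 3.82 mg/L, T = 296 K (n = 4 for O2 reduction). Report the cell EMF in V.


Apply the Nernst concentration-cell relation: E = (RT/nF)*ln(C_cathode/C_anode)
RT/nF = 8.314*296/(4*96485) = 0.00637649 V
ln(9.4/3.82) = 0.90046
E = 0.00637649 * 0.90046 = 0.00574 V

0.00574 V


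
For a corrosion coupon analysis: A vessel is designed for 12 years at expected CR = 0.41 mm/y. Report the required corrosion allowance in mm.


Corrosion allowance = CR × design life
CA = 0.41 * 12 = 4.92 mm

4.92 mm


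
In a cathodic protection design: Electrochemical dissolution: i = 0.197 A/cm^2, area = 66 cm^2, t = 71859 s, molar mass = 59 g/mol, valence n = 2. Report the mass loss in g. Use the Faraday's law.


Apply Faraday's law: m = i*A*t*M / (n*F)
Total charge passed Q = i*A*t = 0.197*66*71859 = 934310.718 C
m = Q*M/(n*F) = 934310.718*59/(2*96485) = 285.6627 g

285.6627 g


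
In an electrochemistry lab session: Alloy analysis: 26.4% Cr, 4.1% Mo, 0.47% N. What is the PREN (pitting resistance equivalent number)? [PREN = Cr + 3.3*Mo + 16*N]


Apply the PREN formula: PREN = Cr + 3.3*Mo + 16*N
PREN = 26.4 + 3.3*4.1 + 16*0.47
PREN = 26.4 + 13.53 + 7.52 = 47.45

47.45


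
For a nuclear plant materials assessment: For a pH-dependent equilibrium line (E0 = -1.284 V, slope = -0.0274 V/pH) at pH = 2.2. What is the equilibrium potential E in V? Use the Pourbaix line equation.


Apply the Pourbaix line equation: E = E0 + slope*pH
E = -1.284 + (-0.0274)*2.2 = -1.284 + (-0.06028) = -1.34428 V
Rounded to 3 decimal places: E = -1.344 V

-1.344 V


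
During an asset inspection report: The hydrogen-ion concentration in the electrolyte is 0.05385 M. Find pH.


pH = −log10[H+]
pH = −log10(0.05385) = 1.27

1.27


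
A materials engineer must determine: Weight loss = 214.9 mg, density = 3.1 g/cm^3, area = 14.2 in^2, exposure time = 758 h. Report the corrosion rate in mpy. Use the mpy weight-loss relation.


Apply the mpy weight-loss relation: CR = 534 * W / (D * A * T)
Numerator: 534 * 214.9 = 114756.6
Denominator: 3.1 * 14.2 * 758 = 33367.16
CR = 114756.6 / 33367.16 = 3.4392 mpy

3.4392 mpy


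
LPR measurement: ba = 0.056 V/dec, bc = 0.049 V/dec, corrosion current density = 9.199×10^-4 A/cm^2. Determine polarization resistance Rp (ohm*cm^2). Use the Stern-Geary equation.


Apply the Stern-Geary equation: Rp = ba*bc / (2.303*icorr*(ba+bc))
ba*bc = 0.056*0.049 = 0.002744
ba+bc = 0.105; 2.303*icorr*(ba+bc) = 2.303*9.199×10^-4*0.105 = 2.2244562×10^-4
Rp = 0.002744 / 2.2244562×10^-4 = 12.3 ohm*cm^2

12.3 ohm*cm^2


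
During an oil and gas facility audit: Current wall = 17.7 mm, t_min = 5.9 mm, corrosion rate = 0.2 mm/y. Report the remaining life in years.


Apply the remaining-life relation: RL = (t_current − t_min) / CR
RL = (17.7 − 5.9) / 0.2 = 11.8 / 0.2 = 59.0 years

59.0 years


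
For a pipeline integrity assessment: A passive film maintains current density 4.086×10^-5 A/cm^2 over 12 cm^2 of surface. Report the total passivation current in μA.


I = i_pass * A, then convert A → μA (×10^6)
I = 4.086×10^-5 * 12 * 10^6 = 490.32 μA

490.32 μA


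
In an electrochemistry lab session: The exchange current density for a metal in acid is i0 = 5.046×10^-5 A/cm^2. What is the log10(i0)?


i0 = 5.046×10^-5 A/cm^2
log10(i0) = -4.297

-4.297


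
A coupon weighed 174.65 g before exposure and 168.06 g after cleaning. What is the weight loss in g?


Weight loss = initial − final
WL = 174.65 − 168.06 = 6.59 g

6.59 g


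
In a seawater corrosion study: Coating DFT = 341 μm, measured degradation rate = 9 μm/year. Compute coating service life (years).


Service life = thickness / degradation rate
Life = 341 / 9 = 37.9 years

37.9 years


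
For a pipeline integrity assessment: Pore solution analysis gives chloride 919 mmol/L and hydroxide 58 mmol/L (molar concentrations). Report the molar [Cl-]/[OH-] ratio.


Threshold parameter = [Cl-] / [OH-] (molar basis; both in mmol/L, so units cancel)
Ratio = 919 / 58 = 15.84

15.84


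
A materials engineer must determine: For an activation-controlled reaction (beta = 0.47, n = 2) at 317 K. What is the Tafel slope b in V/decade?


Apply the Tafel slope relation: b = 2.303*R*T/(beta*n*F)
Numerator: 2.303 * 8.314 * 317 = 6069.64
Denominator: 0.47 * 2 * 96485 = 90695.9
b = 6069.64 / 90695.9 = 0.067 V/decade

0.067 V/decade


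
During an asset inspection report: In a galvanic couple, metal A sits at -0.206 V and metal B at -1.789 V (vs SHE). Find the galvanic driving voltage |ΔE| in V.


Driving voltage is the absolute potential difference.
|ΔE| = |-0.206 − (-1.789)| = 1.583 V

1.583 V


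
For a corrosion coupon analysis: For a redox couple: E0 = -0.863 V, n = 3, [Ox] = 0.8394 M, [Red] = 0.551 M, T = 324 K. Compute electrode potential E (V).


Apply the Nernst equation: E = E0 + (RT/nF)*ln([Ox]/[Red])
Step 1: RT/nF = 8.314*324/(3*96485) = 0.00930623 V
Step 2: [Ox]/[Red] = 0.8394/0.551 = 1.523412
Step 3: ln(1.523412) = 0.420953
Step 4: correction = 0.00930623 * 0.420953 = 0.0039 V
E = -0.863 + 0.0039 = -0.8591 V

-0.8591 V


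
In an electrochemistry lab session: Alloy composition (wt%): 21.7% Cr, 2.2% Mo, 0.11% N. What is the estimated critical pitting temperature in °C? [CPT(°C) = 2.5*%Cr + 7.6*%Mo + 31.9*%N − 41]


Apply the ASTM G48 empirical CPT estimate: CPT(°C) = 2.5*%Cr + 7.6*%Mo + 31.9*%N − 41
2.5*21.7 = 54.25; 7.6*2.2 = 16.72; 31.9*0.11 = 3.509
CPT = 54.25 + 16.72 + 3.509 − 41 = 33.479 °C
Rounded to 0.1 °C: CPT ≈ 33.5 °C

33.5 °C


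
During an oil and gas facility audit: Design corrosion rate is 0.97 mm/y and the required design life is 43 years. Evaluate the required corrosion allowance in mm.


Corrosion allowance = CR × design life
CA = 0.97 * 43 = 41.71 mm

41.71 mm


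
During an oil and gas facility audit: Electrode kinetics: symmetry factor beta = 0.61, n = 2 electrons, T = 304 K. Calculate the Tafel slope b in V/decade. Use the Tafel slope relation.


Apply the Tafel slope relation: b = 2.303*R*T/(beta*n*F)
Numerator: 2.303 * 8.314 * 304 = 5820.73
Denominator: 0.61 * 2 * 96485 = 117711.7
b = 5820.73 / 117711.7 = 0.049 V/decade

0.049 V/decade


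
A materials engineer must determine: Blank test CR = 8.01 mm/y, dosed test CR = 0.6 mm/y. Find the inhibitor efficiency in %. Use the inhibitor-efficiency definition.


Apply the inhibitor-efficiency definition: IE = (CR_blank − CR_inh)/CR_blank × 100
IE = (8.01 − 0.6) / 8.01 × 100
IE = 7.41 / 8.01 × 100 = 92.5 %

92.5 %


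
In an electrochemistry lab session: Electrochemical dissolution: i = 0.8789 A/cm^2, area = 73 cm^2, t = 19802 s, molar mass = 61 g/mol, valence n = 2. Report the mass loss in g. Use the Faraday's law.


Apply Faraday's law: m = i*A*t*M / (n*F)
Total charge passed Q = i*A*t = 0.8789*73*19802 = 1270490.3794 C
m = Q*M/(n*F) = 1270490.3794*61/(2*96485) = 401.61638 g

401.61638 g


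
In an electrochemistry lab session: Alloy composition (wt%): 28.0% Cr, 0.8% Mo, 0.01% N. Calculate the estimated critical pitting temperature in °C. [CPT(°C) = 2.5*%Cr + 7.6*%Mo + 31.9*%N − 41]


Apply the ASTM G48 empirical CPT estimate: CPT(°C) = 2.5*%Cr + 7.6*%Mo + 31.9*%N − 41
2.5*28.0 = 70; 7.6*0.8 = 6.08; 31.9*0.01 = 0.319
CPT = 70 + 6.08 + 0.319 − 41 = 35.399 °C
Rounded to 0.1 °C: CPT ≈ 35.4 °C

35.4 °C


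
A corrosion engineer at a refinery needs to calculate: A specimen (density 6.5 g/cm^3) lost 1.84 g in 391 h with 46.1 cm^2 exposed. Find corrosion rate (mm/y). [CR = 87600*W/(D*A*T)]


Apply the mm/y weight-loss relation: CR = 87600 * W / (D * A * T)
Numerator: 87600 * 1.84 = 161184.0
Denominator: 6.5 * 46.1 * 391 = 117163.15
CR = 161184.0 / 117163.15 = 1.3757 mm/y

1.3757 mm/y


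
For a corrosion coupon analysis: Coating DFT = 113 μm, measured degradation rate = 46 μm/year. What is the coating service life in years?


Service life = thickness / degradation rate
Life = 113 / 46 = 2.5 years

2.5 years


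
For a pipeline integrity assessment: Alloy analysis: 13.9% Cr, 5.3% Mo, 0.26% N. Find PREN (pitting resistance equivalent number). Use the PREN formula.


Apply the PREN formula: PREN = Cr + 3.3*Mo + 16*N
PREN = 13.9 + 3.3*5.3 + 16*0.26
PREN = 13.9 + 17.49 + 4.16 = 35.55

35.55


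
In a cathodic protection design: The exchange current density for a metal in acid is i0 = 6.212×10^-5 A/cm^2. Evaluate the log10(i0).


i0 = 6.212×10^-5 A/cm^2
log10(i0) = -4.207

-4.207


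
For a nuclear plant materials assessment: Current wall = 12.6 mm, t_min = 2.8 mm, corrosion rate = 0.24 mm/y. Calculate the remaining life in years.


Apply the remaining-life relation: RL = (t_current − t_min) / CR
RL = (12.6 − 2.8) / 0.24 = 9.8 / 0.24 = 40.8 years

40.8 years


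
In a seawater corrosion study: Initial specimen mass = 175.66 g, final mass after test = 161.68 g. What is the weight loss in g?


Weight loss = initial − final
WL = 175.66 − 161.68 = 13.98 g

13.98 g


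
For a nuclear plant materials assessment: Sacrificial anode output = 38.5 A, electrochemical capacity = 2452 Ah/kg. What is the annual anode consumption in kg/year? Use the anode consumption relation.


Annual consumption = current * hours per year / capacity
Rate = 38.5 * 8760 / 2452 = 137.5 kg/year

137.5 kg/year


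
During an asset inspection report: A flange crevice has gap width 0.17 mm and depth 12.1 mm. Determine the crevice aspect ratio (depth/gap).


Aspect ratio = depth / gap
Ratio = 12.1 / 0.17 = 71.2

71.2


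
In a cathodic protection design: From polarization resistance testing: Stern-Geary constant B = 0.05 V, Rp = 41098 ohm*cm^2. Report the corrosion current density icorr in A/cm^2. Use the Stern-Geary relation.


Apply the Stern-Geary relation: icorr = B / Rp
icorr = 0.05 / 41098 = 1.217×10^-6 A/cm^2

1.217×10^-6 A/cm^2


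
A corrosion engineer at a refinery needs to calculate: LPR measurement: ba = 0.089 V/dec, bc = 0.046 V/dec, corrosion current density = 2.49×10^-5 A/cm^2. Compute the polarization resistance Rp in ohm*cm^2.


Apply the Stern-Geary equation: Rp = ba*bc / (2.303*icorr*(ba+bc))
ba*bc = 0.089*0.046 = 0.004094
ba+bc = 0.135; 2.303*icorr*(ba+bc) = 2.303*2.49×10^-5*0.135 = 7.7415345×10^-6
Rp = 0.004094 / 7.7415345×10^-6 = 528.84 ohm*cm^2

528.84 ohm*cm^2


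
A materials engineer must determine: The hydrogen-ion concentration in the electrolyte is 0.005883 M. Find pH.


pH = −log10[H+]
pH = −log10(0.005883) = 2.23

2.23


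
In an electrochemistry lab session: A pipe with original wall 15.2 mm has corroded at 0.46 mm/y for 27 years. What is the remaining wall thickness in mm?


Remaining wall = original − CR × time
t = 15.2 − 0.46*27 = 15.2 − 12.42 = 2.78 mm

2.78 mm


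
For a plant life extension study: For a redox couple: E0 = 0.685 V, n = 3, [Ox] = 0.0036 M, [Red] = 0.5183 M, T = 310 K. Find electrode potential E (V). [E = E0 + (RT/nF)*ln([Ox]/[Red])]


Apply the Nernst equation: E = E0 + (RT/nF)*ln([Ox]/[Red])
Step 1: RT/nF = 8.314*310/(3*96485) = 0.00890411 V
Step 2: [Ox]/[Red] = 0.0036/0.5183 = 0.006946
Step 3: ln(0.006946) = -4.969589
Step 4: correction = 0.00890411 * -4.969589 = -0.044 V
E = 0.685 + -0.044 = 0.641 V

0.641 V


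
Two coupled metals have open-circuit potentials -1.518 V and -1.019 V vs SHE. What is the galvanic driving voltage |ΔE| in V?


Driving voltage is the absolute potential difference.
|ΔE| = |-1.518 − (-1.019)| = 0.499 V

0.499 V


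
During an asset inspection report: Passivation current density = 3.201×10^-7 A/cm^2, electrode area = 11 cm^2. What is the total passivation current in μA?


I = i_pass * A, then convert A → μA (×10^6)
I = 3.201×10^-7 * 11 * 10^6 = 3.52 μA

3.52 μA


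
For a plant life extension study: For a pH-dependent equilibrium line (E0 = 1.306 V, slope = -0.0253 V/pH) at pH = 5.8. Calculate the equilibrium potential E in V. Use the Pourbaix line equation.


Apply the Pourbaix line equation: E = E0 + slope*pH
E = 1.306 + (-0.0253)*5.8 = 1.306 + (-0.14674) = 1.15926 V
Rounded to 4 decimal places: E = 1.1593 V

1.1593 V


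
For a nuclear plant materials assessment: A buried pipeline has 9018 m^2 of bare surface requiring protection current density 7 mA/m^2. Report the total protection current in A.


I = area * current density, then convert mA → A (÷1000)
I = 9018 * 7 / 1000 = 63.13 A

63.13 A


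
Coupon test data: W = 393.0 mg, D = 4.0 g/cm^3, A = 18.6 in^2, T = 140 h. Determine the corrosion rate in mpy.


Apply the mpy weight-loss relation: CR = 534 * W / (D * A * T)
Numerator: 534 * 393.0 = 209862.0
Denominator: 4.0 * 18.6 * 140 = 10416.0
CR = 209862.0 / 10416.0 = 20.14804 mpy

20.14804 mpy


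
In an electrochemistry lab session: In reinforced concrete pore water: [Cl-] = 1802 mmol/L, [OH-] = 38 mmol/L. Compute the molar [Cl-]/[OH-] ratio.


Threshold parameter = [Cl-] / [OH-] (molar basis; both in mmol/L, so units cancel)
Ratio = 1802 / 38 = 47.42

47.42


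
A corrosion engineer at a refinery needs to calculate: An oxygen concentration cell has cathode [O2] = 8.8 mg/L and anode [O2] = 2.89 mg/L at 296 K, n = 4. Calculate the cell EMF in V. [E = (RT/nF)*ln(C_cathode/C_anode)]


Apply the Nernst concentration-cell relation: E = (RT/nF)*ln(C_cathode/C_anode)
RT/nF = 8.314*296/(4*96485) = 0.00637649 V
ln(8.8/2.89) = 1.1135
E = 0.00637649 * 1.1135 = 0.0071 V

0.0071 V


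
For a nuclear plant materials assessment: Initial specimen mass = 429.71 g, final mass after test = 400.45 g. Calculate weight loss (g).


Weight loss = initial − final
WL = 429.71 − 400.45 = 29.26 g

29.26 g


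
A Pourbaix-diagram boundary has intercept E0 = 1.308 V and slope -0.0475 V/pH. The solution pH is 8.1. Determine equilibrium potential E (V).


Apply the Pourbaix line equation: E = E0 + slope*pH
E = 1.308 + (-0.0475)*8.1 = 1.308 + (-0.38475) = 0.92325 V
Rounded to 3 decimal places: E = 0.923 V

0.923 V


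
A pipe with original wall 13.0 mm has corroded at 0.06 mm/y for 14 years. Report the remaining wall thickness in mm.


Remaining wall = original − CR × time
t = 13.0 − 0.06*14 = 13.0 − 0.84 = 12.16 mm

12.16 mm


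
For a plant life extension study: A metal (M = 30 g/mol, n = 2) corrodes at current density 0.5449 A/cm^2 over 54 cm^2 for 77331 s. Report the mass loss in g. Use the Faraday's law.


Apply Faraday's law: m = i*A*t*M / (n*F)
Total charge passed Q = i*A*t = 0.5449*54*77331 = 2275433.7426 C
m = Q*M/(n*F) = 2275433.7426*30/(2*96485) = 353.749 g

353.749 g


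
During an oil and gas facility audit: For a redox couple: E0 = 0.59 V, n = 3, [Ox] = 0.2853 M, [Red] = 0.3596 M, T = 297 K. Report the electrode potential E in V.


Apply the Nernst equation: E = E0 + (RT/nF)*ln([Ox]/[Red])
Step 1: RT/nF = 8.314*297/(3*96485) = 0.00853071 V
Step 2: [Ox]/[Red] = 0.2853/0.3596 = 0.793382
Step 3: ln(0.793382) = -0.23145
Step 4: correction = 0.00853071 * -0.23145 = -0.002 V
E = 0.59 + -0.002 = 0.588 V

0.588 V


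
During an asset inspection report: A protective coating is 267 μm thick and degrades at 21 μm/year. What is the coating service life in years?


Service life = thickness / degradation rate
Life = 267 / 21 = 12.7 years

12.7 years


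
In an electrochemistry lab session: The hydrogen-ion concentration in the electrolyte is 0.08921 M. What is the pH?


pH = −log10[H+]
pH = −log10(0.08921) = 1.05

1.05


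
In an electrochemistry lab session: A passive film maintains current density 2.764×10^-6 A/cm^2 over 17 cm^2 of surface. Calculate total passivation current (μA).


I = i_pass * A, then convert A → μA (×10^6)
I = 2.764×10^-6 * 17 * 10^6 = 46.99 μA

46.99 μA


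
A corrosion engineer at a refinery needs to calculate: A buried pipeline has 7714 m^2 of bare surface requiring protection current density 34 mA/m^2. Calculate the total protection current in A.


I = area * current density, then convert mA → A (÷1000)
I = 7714 * 34 / 1000 = 262.28 A

262.28 A


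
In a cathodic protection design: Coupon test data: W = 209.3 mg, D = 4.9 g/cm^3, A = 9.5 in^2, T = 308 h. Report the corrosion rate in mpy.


Apply the mpy weight-loss relation: CR = 534 * W / (D * A * T)
Numerator: 534 * 209.3 = 111766.2
Denominator: 4.9 * 9.5 * 308 = 14337.4
CR = 111766.2 / 14337.4 = 7.795 mpy

7.795 mpy


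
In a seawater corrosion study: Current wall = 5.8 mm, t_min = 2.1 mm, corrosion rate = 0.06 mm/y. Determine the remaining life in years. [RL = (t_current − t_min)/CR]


Apply the remaining-life relation: RL = (t_current − t_min) / CR
RL = (5.8 − 2.1) / 0.06 = 3.7 / 0.06 = 61.7 years

61.7 years


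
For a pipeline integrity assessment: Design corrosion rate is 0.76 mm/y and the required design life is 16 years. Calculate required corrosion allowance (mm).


Corrosion allowance = CR × design life
CA = 0.76 * 16 = 12.16 mm

12.16 mm


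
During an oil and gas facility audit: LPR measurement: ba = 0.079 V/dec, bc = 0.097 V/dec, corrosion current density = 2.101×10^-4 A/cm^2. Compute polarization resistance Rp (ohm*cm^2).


Apply the Stern-Geary equation: Rp = ba*bc / (2.303*icorr*(ba+bc))
ba*bc = 0.079*0.097 = 0.007663
ba+bc = 0.176; 2.303*icorr*(ba+bc) = 2.303*2.101×10^-4*0.176 = 8.5159413×10^-5
Rp = 0.007663 / 8.5159413×10^-5 = 90.0 ohm*cm^2

90.0 ohm*cm^2


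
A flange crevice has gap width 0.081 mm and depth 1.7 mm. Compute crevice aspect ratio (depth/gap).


Aspect ratio = depth / gap
Ratio = 1.7 / 0.081 = 21.0

21.0


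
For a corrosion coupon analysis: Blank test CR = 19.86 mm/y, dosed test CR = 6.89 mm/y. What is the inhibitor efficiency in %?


Apply the inhibitor-efficiency definition: IE = (CR_blank − CR_inh)/CR_blank × 100
IE = (19.86 − 6.89) / 19.86 × 100
IE = 12.97 / 19.86 × 100 = 65.3 %

65.3 %


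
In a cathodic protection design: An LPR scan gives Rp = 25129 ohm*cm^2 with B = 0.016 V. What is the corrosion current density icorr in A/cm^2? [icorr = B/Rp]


Apply the Stern-Geary relation: icorr = B / Rp
icorr = 0.016 / 25129 = 6.367×10^-7 A/cm^2

6.367×10^-7 A/cm^2


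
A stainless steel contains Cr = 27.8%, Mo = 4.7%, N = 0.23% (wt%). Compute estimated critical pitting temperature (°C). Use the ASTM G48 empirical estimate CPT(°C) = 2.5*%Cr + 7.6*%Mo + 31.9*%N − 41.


Apply the ASTM G48 empirical CPT estimate: CPT(°C) = 2.5*%Cr + 7.6*%Mo + 31.9*%N − 41
2.5*27.8 = 69.5; 7.6*4.7 = 35.72; 31.9*0.23 = 7.337
CPT = 69.5 + 35.72 + 7.337 − 41 = 71.557 °C
Rounded to 0.1 °C: CPT ≈ 71.6 °C

71.6 °C


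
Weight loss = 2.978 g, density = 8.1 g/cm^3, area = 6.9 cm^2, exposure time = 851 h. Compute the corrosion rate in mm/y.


Apply the mm/y weight-loss relation: CR = 87600 * W / (D * A * T)
Numerator: 87600 * 2.978 = 260872.8
Denominator: 8.1 * 6.9 * 851 = 47562.39
CR = 260872.8 / 47562.39 = 5.4849 mm/y

5.4849 mm/y


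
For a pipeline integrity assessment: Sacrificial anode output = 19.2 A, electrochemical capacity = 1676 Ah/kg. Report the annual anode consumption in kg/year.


Annual consumption = current * hours per year / capacity
Rate = 19.2 * 8760 / 1676 = 100.4 kg/year

100.4 kg/year


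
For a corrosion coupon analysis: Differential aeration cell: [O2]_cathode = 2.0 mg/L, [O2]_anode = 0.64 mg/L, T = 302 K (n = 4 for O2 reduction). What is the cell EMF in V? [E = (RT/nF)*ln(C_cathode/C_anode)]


Apply the Nernst concentration-cell relation: E = (RT/nF)*ln(C_cathode/C_anode)
RT/nF = 8.314*302/(4*96485) = 0.00650575 V
ln(2.0/0.64) = 1.13943
E = 0.00650575 * 1.13943 = 0.00741 V

0.00741 V


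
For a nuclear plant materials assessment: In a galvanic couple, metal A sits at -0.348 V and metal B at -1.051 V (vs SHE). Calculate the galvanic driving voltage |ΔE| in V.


Driving voltage is the absolute potential difference.
|ΔE| = |-0.348 − (-1.051)| = 0.703 V

0.703 V


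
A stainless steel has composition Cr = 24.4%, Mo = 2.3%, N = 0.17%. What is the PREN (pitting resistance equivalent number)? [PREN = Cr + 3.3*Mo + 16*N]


Apply the PREN formula: PREN = Cr + 3.3*Mo + 16*N
PREN = 24.4 + 3.3*2.3 + 16*0.17
PREN = 24.4 + 7.59 + 2.72 = 34.71

34.71


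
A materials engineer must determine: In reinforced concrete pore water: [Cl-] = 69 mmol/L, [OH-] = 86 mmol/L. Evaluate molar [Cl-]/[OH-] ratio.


Threshold parameter = [Cl-] / [OH-] (molar basis; both in mmol/L, so units cancel)
Ratio = 69 / 86 = 0.8

0.8


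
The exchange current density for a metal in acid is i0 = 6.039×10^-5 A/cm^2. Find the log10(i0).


i0 = 6.039×10^-5 A/cm^2
log10(i0) = -4.219

-4.219


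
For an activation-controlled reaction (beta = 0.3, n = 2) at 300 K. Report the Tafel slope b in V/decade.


Apply the Tafel slope relation: b = 2.303*R*T/(beta*n*F)
Numerator: 2.303 * 8.314 * 300 = 5744.14
Denominator: 0.3 * 2 * 96485 = 57891.0
b = 5744.14 / 57891.0 = 0.099 V/decade

0.099 V/decade


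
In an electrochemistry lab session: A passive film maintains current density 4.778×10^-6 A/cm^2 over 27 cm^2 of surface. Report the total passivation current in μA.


I = i_pass * A, then convert A → μA (×10^6)
I = 4.778×10^-6 * 27 * 10^6 = 129.01 μA

129.01 μA


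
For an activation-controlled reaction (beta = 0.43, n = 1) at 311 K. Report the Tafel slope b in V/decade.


Apply the Tafel slope relation: b = 2.303*R*T/(beta*n*F)
Numerator: 2.303 * 8.314 * 311 = 5954.76
Denominator: 0.43 * 1 * 96485 = 41488.55
b = 5954.76 / 41488.55 = 0.1435 V/decade

0.1435 V/decade


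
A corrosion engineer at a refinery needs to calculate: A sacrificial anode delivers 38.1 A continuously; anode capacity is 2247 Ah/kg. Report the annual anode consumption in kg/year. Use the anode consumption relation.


Annual consumption = current * hours per year / capacity
Rate = 38.1 * 8760 / 2247 = 148.5 kg/year

148.5 kg/year


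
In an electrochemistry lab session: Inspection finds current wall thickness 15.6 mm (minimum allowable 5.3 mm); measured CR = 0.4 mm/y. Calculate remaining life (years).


Apply the remaining-life relation: RL = (t_current − t_min) / CR
RL = (15.6 − 5.3) / 0.4 = 10.3 / 0.4 = 25.8 years

25.8 years


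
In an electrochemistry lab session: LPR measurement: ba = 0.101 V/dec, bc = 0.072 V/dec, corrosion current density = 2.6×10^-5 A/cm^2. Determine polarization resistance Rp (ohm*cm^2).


Apply the Stern-Geary equation: Rp = ba*bc / (2.303*icorr*(ba+bc))
ba*bc = 0.101*0.072 = 0.007272
ba+bc = 0.173; 2.303*icorr*(ba+bc) = 2.303*2.6×10^-5*0.173 = 1.0358894×10^-5
Rp = 0.007272 / 1.0358894×10^-5 = 702.0 ohm*cm^2

702.0 ohm*cm^2


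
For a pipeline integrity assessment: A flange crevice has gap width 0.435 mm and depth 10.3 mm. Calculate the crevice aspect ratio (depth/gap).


Aspect ratio = depth / gap
Ratio = 10.3 / 0.435 = 23.7

23.7


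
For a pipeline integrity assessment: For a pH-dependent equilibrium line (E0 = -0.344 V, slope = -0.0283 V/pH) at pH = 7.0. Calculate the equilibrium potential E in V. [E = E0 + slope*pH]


Apply the Pourbaix line equation: E = E0 + slope*pH
E = -0.344 + (-0.0283)*7.0 = -0.344 + (-0.1981) = -0.5421 V
Rounded to 4 decimal places: E = -0.5421 V

-0.5421 V


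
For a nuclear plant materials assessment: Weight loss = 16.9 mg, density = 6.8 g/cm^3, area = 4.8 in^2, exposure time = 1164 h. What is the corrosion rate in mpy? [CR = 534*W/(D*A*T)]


Apply the mpy weight-loss relation: CR = 534 * W / (D * A * T)
Numerator: 534 * 16.9 = 9024.6
Denominator: 6.8 * 4.8 * 1164 = 37992.96
CR = 9024.6 / 37992.96 = 0.238 mpy

0.238 mpy


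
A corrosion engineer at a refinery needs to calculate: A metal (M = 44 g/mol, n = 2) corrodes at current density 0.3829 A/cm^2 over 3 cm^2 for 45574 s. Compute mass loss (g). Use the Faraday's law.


Apply Faraday's law: m = i*A*t*M / (n*F)
Total charge passed Q = i*A*t = 0.3829*3*45574 = 52350.8538 C
m = Q*M/(n*F) = 52350.8538*44/(2*96485) = 11.937 g

11.937 g


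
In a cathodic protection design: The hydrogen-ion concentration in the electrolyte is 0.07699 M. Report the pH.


pH = −log10[H+]
pH = −log10(0.07699) = 1.11

1.11


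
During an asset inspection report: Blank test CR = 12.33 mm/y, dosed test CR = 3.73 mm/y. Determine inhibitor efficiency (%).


Apply the inhibitor-efficiency definition: IE = (CR_blank − CR_inh)/CR_blank × 100
IE = (12.33 − 3.73) / 12.33 × 100
IE = 8.6 / 12.33 × 100 = 69.7 %

69.7 %


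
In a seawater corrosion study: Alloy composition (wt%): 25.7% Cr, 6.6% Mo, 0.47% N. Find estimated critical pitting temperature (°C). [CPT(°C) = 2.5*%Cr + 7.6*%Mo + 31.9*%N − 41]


Apply the ASTM G48 empirical CPT estimate: CPT(°C) = 2.5*%Cr + 7.6*%Mo + 31.9*%N − 41
2.5*25.7 = 64.25; 7.6*6.6 = 50.16; 31.9*0.47 = 14.993
CPT = 64.25 + 50.16 + 14.993 − 41 = 88.403 °C
Rounded to 0.1 °C: CPT ≈ 88.4 °C

88.4 °C


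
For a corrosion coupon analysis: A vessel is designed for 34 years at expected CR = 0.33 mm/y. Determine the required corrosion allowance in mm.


Corrosion allowance = CR × design life
CA = 0.33 * 34 = 11.22 mm

11.22 mm


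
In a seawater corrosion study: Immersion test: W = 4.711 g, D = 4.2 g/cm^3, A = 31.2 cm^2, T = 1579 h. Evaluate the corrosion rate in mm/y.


Apply the mm/y weight-loss relation: CR = 87600 * W / (D * A * T)
Numerator: 87600 * 4.711 = 412683.6
Denominator: 4.2 * 31.2 * 1579 = 206912.16
CR = 412683.6 / 206912.16 = 1.99449 mm/y

1.99449 mm/y


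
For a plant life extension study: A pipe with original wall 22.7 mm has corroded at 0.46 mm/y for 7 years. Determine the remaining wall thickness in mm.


Remaining wall = original − CR × time
t = 22.7 − 0.46*7 = 22.7 − 3.22 = 19.48 mm

19.48 mm


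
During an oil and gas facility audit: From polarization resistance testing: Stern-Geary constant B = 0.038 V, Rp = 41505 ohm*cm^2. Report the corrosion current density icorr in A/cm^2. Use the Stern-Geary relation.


Apply the Stern-Geary relation: icorr = B / Rp
icorr = 0.038 / 41505 = 9.156×10^-7 A/cm^2

9.156×10^-7 A/cm^2


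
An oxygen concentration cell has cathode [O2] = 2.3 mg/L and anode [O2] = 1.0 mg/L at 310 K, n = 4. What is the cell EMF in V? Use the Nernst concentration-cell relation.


Apply the Nernst concentration-cell relation: E = (RT/nF)*ln(C_cathode/C_anode)
RT/nF = 8.314*310/(4*96485) = 0.00667808 V
ln(2.3/1.0) = 0.83291
E = 0.00667808 * 0.83291 = 0.00556 V

0.00556 V


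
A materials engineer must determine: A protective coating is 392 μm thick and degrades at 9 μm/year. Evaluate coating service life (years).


Service life = thickness / degradation rate
Life = 392 / 9 = 43.6 years

43.6 years


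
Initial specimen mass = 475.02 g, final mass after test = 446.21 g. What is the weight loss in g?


Weight loss = initial − final
WL = 475.02 − 446.21 = 28.81 g

28.81 g
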